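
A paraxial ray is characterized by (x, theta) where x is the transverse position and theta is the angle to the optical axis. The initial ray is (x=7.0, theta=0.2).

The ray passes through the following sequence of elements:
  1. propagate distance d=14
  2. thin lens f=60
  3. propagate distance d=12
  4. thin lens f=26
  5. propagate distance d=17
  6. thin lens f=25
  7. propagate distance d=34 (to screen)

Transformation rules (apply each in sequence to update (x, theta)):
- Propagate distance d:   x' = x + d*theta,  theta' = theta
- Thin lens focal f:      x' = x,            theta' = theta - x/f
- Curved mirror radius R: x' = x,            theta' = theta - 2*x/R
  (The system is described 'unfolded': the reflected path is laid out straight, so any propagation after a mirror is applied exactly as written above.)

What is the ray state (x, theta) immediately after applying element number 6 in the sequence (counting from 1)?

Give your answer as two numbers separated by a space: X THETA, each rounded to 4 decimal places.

Answer: 4.1679 -0.5239

Derivation:
Initial: x=7.0000 theta=0.2000
After 1 (propagate distance d=14): x=9.8000 theta=0.2000
After 2 (thin lens f=60): x=9.8000 theta=11/300 (≈0.0367)
After 3 (propagate distance d=12): x=10.2400 theta=11/300 (≈0.0367)
After 4 (thin lens f=26): x=10.2400 theta=-1393/3900 (≈-0.3572)
After 5 (propagate distance d=17): x=3251/780 (≈4.1679) theta=-1393/3900 (≈-0.3572)
After 6 (thin lens f=25): x=3251/780 (≈4.1679) theta=-2554/4875 (≈-0.5239)
Rounded to 4 decimal places: x = 4.1679, theta = -0.5239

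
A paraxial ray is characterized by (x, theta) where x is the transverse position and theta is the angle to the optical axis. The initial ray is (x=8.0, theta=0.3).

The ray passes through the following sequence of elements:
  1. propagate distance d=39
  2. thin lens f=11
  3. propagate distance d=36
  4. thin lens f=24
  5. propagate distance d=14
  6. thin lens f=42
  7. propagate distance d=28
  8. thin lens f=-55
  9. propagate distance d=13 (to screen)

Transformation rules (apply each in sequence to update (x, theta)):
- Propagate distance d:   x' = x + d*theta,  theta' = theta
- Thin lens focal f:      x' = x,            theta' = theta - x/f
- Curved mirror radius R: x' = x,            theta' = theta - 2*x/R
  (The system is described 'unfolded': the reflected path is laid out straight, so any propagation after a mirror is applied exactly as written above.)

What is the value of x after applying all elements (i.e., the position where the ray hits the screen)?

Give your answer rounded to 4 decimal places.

Initial: x=8.0000 theta=0.3000
After 1 (propagate distance d=39): x=19.7000 theta=0.3000
After 2 (thin lens f=11): x=19.7000 theta=-82/55 (≈-1.4909)
After 3 (propagate distance d=36): x=-3737/110 (≈-33.9727) theta=-82/55 (≈-1.4909)
After 4 (thin lens f=24): x=-3737/110 (≈-33.9727) theta=-199/2640 (≈-0.0754)
After 5 (propagate distance d=14): x=-46237/1320 (≈-35.0280) theta=-199/2640 (≈-0.0754)
After 6 (thin lens f=42): x=-46237/1320 (≈-35.0280) theta=21029/27720 (≈0.7586)
After 7 (propagate distance d=28): x=-10919/792 (≈-13.7866) theta=21029/27720 (≈0.7586)
After 8 (thin lens f=-55): x=-10919/792 (≈-13.7866) theta=77443/152460 (≈0.5080)
After 9 (propagate distance d=13 (to screen)): x=-730099/101640 (≈-7.1832) theta=77443/152460 (≈0.5080)
Rounded to 4 decimal places: x = -7.1832

Answer: -7.1832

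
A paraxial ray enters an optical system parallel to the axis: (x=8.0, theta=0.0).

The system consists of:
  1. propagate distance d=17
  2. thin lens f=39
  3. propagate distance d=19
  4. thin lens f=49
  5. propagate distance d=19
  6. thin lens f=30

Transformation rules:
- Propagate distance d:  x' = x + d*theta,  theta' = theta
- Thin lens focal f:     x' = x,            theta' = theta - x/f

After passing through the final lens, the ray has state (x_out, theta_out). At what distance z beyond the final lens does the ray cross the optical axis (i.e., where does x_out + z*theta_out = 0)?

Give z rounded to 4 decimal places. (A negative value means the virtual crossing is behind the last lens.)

Answer: -5.7102

Derivation:
Initial: x=8.0000 theta=0.0000
After 1 (propagate distance d=17): x=8.0000 theta=0.0000
After 2 (thin lens f=39): x=8.0000 theta=-8/39 (≈-0.2051)
After 3 (propagate distance d=19): x=160/39 (≈4.1026) theta=-8/39 (≈-0.2051)
After 4 (thin lens f=49): x=160/39 (≈4.1026) theta=-184/637 (≈-0.2889)
After 5 (propagate distance d=19): x=-2648/1911 (≈-1.3857) theta=-184/637 (≈-0.2889)
After 6 (thin lens f=30): x=-2648/1911 (≈-1.3857) theta=-6956/28665 (≈-0.2427)
z_focus = -x_out/theta_out = -(-2648/1911)/(-6956/28665) = -9930/1739 ≈ -5.7102
Rounded to 4 decimal places: z = -5.7102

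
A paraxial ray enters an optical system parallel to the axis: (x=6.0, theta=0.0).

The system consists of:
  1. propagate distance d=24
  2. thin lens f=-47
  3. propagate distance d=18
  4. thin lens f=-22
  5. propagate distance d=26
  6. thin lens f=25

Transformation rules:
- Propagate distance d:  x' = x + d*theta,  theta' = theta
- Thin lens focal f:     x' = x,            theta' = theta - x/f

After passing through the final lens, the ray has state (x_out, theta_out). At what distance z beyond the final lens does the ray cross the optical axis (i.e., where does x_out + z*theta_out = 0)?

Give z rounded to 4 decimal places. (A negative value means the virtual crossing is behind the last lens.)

Initial: x=6.0000 theta=0.0000
After 1 (propagate distance d=24): x=6.0000 theta=0.0000
After 2 (thin lens f=-47): x=6.0000 theta=6/47 (≈0.1277)
After 3 (propagate distance d=18): x=390/47 (≈8.2979) theta=6/47 (≈0.1277)
After 4 (thin lens f=-22): x=390/47 (≈8.2979) theta=261/517 (≈0.5048)
After 5 (propagate distance d=26): x=11076/517 (≈21.4236) theta=261/517 (≈0.5048)
After 6 (thin lens f=25): x=11076/517 (≈21.4236) theta=-4551/12925 (≈-0.3521)
z_focus = -x_out/theta_out = -(11076/517)/(-4551/12925) = 92300/1517 ≈ 60.8438
Rounded to 4 decimal places: z = 60.8438

Answer: 60.8438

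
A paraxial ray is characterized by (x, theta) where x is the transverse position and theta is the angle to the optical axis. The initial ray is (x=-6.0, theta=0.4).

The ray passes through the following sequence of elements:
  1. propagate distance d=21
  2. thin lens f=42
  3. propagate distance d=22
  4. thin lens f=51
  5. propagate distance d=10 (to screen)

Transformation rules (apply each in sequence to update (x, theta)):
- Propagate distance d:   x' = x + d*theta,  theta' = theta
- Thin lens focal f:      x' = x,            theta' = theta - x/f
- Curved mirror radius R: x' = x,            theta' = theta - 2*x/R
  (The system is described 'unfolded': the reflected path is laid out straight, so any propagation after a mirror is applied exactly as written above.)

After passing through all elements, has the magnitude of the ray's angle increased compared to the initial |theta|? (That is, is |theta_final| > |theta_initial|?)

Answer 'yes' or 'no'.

Answer: no

Derivation:
Initial: x=-6.0000 theta=0.4000
After 1 (propagate distance d=21): x=2.4000 theta=0.4000
After 2 (thin lens f=42): x=2.4000 theta=12/35 (≈0.3429)
After 3 (propagate distance d=22): x=348/35 (≈9.9429) theta=12/35 (≈0.3429)
After 4 (thin lens f=51): x=348/35 (≈9.9429) theta=88/595 (≈0.1479)
After 5 (propagate distance d=10 (to screen)): x=6796/595 (≈11.4218) theta=88/595 (≈0.1479)
|theta_initial|=0.4000 |theta_final|=88/595 (≈0.1479) -> not increased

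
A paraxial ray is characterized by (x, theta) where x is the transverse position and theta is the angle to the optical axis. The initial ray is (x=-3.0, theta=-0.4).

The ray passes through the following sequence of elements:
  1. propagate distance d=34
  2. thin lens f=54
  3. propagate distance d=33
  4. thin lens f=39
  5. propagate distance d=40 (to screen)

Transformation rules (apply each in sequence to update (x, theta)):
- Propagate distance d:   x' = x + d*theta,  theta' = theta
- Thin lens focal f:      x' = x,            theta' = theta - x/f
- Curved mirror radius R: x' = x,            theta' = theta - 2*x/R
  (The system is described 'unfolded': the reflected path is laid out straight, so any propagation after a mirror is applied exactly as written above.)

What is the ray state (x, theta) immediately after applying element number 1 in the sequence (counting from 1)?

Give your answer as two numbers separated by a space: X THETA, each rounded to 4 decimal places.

Answer: -16.6000 -0.4000

Derivation:
Initial: x=-3.0000 theta=-0.4000
After 1 (propagate distance d=34): x=-16.6000 theta=-0.4000
Rounded to 4 decimal places: x = -16.6000, theta = -0.4000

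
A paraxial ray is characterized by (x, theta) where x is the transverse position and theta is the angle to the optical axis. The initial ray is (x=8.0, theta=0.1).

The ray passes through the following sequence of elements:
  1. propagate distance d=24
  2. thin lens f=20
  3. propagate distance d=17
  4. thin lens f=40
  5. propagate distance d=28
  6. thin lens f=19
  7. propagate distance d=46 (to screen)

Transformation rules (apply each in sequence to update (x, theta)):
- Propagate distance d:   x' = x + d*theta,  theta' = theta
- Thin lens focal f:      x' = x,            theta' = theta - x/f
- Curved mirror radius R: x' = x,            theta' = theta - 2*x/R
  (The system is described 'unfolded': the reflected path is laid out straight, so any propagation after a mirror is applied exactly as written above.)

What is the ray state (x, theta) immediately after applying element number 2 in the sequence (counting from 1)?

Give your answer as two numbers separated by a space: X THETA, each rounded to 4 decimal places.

Answer: 10.4000 -0.4200

Derivation:
Initial: x=8.0000 theta=0.1000
After 1 (propagate distance d=24): x=10.4000 theta=0.1000
After 2 (thin lens f=20): x=10.4000 theta=-0.4200
Rounded to 4 decimal places: x = 10.4000, theta = -0.4200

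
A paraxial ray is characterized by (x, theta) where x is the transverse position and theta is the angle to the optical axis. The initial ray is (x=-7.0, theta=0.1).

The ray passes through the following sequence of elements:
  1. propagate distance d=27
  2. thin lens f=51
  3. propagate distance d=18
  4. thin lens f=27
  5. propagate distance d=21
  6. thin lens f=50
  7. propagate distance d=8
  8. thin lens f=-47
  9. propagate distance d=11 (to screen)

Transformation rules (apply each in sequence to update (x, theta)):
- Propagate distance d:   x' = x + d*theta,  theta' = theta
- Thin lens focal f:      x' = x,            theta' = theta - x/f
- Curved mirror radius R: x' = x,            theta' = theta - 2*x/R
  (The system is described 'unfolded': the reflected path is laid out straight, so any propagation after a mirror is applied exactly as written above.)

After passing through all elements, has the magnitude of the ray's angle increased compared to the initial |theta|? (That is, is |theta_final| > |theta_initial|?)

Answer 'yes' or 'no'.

Initial: x=-7.0000 theta=0.1000
After 1 (propagate distance d=27): x=-4.3000 theta=0.1000
After 2 (thin lens f=51): x=-4.3000 theta=47/255 (≈0.1843)
After 3 (propagate distance d=18): x=-167/170 (≈-0.9824) theta=47/255 (≈0.1843)
After 4 (thin lens f=27): x=-167/170 (≈-0.9824) theta=1013/4590 (≈0.2207)
After 5 (propagate distance d=21): x=2794/765 (≈3.6523) theta=1013/4590 (≈0.2207)
After 6 (thin lens f=50): x=2794/765 (≈3.6523) theta=16943/114750 (≈0.1477)
After 7 (propagate distance d=8): x=277322/57375 (≈4.8335) theta=16943/114750 (≈0.1477)
After 8 (thin lens f=-47): x=277322/57375 (≈4.8335) theta=270193/1078650 (≈0.2505)
After 9 (propagate distance d=11 (to screen)): x=13642961/1797750 (≈7.5889) theta=270193/1078650 (≈0.2505)
|theta_initial|=0.1000 |theta_final|=270193/1078650 (≈0.2505) -> increased

Answer: yes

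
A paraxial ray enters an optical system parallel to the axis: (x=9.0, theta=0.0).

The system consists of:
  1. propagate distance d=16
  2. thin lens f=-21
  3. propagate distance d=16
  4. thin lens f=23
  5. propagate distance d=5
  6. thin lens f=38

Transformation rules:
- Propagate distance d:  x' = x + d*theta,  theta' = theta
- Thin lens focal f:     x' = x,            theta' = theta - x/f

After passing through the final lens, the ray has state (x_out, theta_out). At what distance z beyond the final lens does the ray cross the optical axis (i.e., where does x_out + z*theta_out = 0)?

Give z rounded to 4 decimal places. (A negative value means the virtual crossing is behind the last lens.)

Answer: 22.6032

Derivation:
Initial: x=9.0000 theta=0.0000
After 1 (propagate distance d=16): x=9.0000 theta=0.0000
After 2 (thin lens f=-21): x=9.0000 theta=3/7 (≈0.4286)
After 3 (propagate distance d=16): x=111/7 (≈15.8571) theta=3/7 (≈0.4286)
After 4 (thin lens f=23): x=111/7 (≈15.8571) theta=-6/23 (≈-0.2609)
After 5 (propagate distance d=5): x=2343/161 (≈14.5528) theta=-6/23 (≈-0.2609)
After 6 (thin lens f=38): x=2343/161 (≈14.5528) theta=-3939/6118 (≈-0.6438)
z_focus = -x_out/theta_out = -(2343/161)/(-3939/6118) = 29678/1313 ≈ 22.6032
Rounded to 4 decimal places: z = 22.6032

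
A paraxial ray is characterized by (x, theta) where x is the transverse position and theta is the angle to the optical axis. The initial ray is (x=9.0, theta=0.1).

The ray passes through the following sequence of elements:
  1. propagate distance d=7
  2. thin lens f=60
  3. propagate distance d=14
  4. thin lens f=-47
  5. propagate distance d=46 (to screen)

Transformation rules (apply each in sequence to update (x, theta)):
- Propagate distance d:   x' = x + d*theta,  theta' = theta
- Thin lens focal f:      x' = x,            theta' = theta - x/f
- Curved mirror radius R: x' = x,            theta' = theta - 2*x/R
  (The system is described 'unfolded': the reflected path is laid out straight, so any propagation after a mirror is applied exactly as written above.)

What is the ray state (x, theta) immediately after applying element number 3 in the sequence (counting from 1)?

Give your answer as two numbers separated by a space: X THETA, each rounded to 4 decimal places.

Initial: x=9.0000 theta=0.1000
After 1 (propagate distance d=7): x=9.7000 theta=0.1000
After 2 (thin lens f=60): x=9.7000 theta=-37/600 (≈-0.0617)
After 3 (propagate distance d=14): x=2651/300 (≈8.8367) theta=-37/600 (≈-0.0617)
Rounded to 4 decimal places: x = 8.8367, theta = -0.0617

Answer: 8.8367 -0.0617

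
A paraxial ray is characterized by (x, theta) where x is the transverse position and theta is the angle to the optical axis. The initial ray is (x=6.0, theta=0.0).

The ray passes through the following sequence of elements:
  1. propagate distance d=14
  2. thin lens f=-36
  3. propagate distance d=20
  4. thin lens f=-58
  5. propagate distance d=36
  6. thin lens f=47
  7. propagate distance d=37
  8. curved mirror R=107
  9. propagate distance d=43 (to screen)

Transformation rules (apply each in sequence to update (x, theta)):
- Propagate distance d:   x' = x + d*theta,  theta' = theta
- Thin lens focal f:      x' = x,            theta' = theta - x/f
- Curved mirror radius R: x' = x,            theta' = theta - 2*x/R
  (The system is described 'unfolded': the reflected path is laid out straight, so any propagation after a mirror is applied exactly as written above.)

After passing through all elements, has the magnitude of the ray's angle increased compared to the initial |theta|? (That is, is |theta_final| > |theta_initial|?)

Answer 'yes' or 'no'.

Answer: yes

Derivation:
Initial: x=6.0000 theta=0.0000
After 1 (propagate distance d=14): x=6.0000 theta=0.0000
After 2 (thin lens f=-36): x=6.0000 theta=1/6 (≈0.1667)
After 3 (propagate distance d=20): x=28/3 (≈9.3333) theta=1/6 (≈0.1667)
After 4 (thin lens f=-58): x=28/3 (≈9.3333) theta=19/58 (≈0.3276)
After 5 (propagate distance d=36): x=1838/87 (≈21.1264) theta=19/58 (≈0.3276)
After 6 (thin lens f=47): x=1838/87 (≈21.1264) theta=-997/8178 (≈-0.1219)
After 7 (propagate distance d=37): x=135883/8178 (≈16.6157) theta=-997/8178 (≈-0.1219)
After 8 (curved mirror R=107): x=135883/8178 (≈16.6157) theta=-378445/875046 (≈-0.4325)
After 9 (propagate distance d=43 (to screen)): x=-866827/437523 (≈-1.9812) theta=-378445/875046 (≈-0.4325)
|theta_initial|=0.0000 |theta_final|=378445/875046 (≈0.4325) -> increased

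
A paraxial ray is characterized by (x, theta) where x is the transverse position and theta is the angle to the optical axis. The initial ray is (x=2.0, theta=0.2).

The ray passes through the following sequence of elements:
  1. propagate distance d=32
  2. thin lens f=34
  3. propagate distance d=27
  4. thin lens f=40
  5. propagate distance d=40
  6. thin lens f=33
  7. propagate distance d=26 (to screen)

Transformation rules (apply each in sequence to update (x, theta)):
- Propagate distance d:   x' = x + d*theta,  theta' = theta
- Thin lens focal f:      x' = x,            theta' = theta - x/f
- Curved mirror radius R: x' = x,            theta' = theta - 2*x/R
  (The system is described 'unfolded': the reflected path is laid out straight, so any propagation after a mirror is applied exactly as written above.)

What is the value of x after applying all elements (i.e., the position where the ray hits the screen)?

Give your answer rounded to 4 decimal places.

Initial: x=2.0000 theta=0.2000
After 1 (propagate distance d=32): x=8.4000 theta=0.2000
After 2 (thin lens f=34): x=8.4000 theta=-4/85 (≈-0.0471)
After 3 (propagate distance d=27): x=606/85 (≈7.1294) theta=-4/85 (≈-0.0471)
After 4 (thin lens f=40): x=606/85 (≈7.1294) theta=-383/1700 (≈-0.2253)
After 5 (propagate distance d=40): x=-32/17 (≈-1.8824) theta=-383/1700 (≈-0.2253)
After 6 (thin lens f=33): x=-32/17 (≈-1.8824) theta=-9439/56100 (≈-0.1683)
After 7 (propagate distance d=26 (to screen)): x=-175507/28050 (≈-6.2569) theta=-9439/56100 (≈-0.1683)
Rounded to 4 decimal places: x = -6.2569

Answer: -6.2569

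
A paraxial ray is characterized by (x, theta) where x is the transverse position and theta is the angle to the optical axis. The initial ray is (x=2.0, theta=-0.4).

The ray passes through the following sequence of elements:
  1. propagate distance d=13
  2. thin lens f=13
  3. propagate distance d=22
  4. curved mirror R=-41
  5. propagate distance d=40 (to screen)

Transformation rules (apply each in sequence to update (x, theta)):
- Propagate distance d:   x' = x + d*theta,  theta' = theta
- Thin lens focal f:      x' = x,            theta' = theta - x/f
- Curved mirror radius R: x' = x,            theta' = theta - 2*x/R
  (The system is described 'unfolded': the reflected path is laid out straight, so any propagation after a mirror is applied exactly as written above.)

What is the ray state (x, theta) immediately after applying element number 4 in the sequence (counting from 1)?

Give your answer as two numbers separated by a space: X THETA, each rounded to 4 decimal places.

Answer: -6.5846 -0.4750

Derivation:
Initial: x=2.0000 theta=-0.4000
After 1 (propagate distance d=13): x=-3.2000 theta=-0.4000
After 2 (thin lens f=13): x=-3.2000 theta=-2/13 (≈-0.1538)
After 3 (propagate distance d=22): x=-428/65 (≈-6.5846) theta=-2/13 (≈-0.1538)
After 4 (curved mirror R=-41): x=-428/65 (≈-6.5846) theta=-1266/2665 (≈-0.4750)
Rounded to 4 decimal places: x = -6.5846, theta = -0.4750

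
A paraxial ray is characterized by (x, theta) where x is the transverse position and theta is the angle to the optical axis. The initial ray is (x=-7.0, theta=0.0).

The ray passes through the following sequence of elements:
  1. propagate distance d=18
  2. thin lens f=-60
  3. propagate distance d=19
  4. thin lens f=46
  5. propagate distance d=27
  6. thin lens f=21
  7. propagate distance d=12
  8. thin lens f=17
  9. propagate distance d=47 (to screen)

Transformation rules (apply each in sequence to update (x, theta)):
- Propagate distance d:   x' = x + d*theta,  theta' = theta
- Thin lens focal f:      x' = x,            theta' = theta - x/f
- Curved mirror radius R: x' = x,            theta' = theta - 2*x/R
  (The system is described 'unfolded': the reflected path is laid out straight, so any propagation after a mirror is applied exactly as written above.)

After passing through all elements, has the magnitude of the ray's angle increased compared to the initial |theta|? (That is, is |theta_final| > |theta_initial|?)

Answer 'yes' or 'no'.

Answer: yes

Derivation:
Initial: x=-7.0000 theta=0.0000
After 1 (propagate distance d=18): x=-7.0000 theta=0.0000
After 2 (thin lens f=-60): x=-7.0000 theta=-7/60 (≈-0.1167)
After 3 (propagate distance d=19): x=-553/60 (≈-9.2167) theta=-7/60 (≈-0.1167)
After 4 (thin lens f=46): x=-553/60 (≈-9.2167) theta=77/920 (≈0.0837)
After 5 (propagate distance d=27): x=-19201/2760 (≈-6.9569) theta=77/920 (≈0.0837)
After 6 (thin lens f=21): x=-19201/2760 (≈-6.9569) theta=859/2070 (≈0.4150)
After 7 (propagate distance d=12): x=-1819/920 (≈-1.9772) theta=859/2070 (≈0.4150)
After 8 (thin lens f=17): x=-1819/920 (≈-1.9772) theta=4399/8280 (≈0.5313)
After 9 (propagate distance d=47 (to screen)): x=95191/4140 (≈22.9930) theta=4399/8280 (≈0.5313)
|theta_initial|=0.0000 |theta_final|=4399/8280 (≈0.5313) -> increased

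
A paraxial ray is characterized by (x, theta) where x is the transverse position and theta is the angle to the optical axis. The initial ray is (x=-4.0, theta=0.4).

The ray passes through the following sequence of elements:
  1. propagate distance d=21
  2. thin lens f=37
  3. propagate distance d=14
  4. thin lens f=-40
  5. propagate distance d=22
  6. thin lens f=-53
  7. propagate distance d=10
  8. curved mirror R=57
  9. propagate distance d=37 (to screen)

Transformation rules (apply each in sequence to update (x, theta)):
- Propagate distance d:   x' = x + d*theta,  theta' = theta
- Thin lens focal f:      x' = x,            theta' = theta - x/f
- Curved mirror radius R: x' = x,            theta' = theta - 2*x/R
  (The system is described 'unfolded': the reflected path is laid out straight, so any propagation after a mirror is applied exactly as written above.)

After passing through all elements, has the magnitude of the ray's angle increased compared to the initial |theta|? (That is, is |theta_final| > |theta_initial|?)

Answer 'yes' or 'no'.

Initial: x=-4.0000 theta=0.4000
After 1 (propagate distance d=21): x=4.4000 theta=0.4000
After 2 (thin lens f=37): x=4.4000 theta=52/185 (≈0.2811)
After 3 (propagate distance d=14): x=1542/185 (≈8.3351) theta=52/185 (≈0.2811)
After 4 (thin lens f=-40): x=1542/185 (≈8.3351) theta=1811/3700 (≈0.4895)
After 5 (propagate distance d=22): x=35341/1850 (≈19.1032) theta=1811/3700 (≈0.4895)
After 6 (thin lens f=-53): x=35341/1850 (≈19.1032) theta=33333/39220 (≈0.8499)
After 7 (propagate distance d=10): x=1353199/49025 (≈27.6022) theta=33333/39220 (≈0.8499)
After 8 (curved mirror R=57): x=1353199/49025 (≈27.6022) theta=-69773/588300 (≈-0.1186)
After 9 (propagate distance d=37 (to screen)): x=13656787/588300 (≈23.2140) theta=-69773/588300 (≈-0.1186)
|theta_initial|=0.4000 |theta_final|=69773/588300 (≈0.1186) -> not increased

Answer: no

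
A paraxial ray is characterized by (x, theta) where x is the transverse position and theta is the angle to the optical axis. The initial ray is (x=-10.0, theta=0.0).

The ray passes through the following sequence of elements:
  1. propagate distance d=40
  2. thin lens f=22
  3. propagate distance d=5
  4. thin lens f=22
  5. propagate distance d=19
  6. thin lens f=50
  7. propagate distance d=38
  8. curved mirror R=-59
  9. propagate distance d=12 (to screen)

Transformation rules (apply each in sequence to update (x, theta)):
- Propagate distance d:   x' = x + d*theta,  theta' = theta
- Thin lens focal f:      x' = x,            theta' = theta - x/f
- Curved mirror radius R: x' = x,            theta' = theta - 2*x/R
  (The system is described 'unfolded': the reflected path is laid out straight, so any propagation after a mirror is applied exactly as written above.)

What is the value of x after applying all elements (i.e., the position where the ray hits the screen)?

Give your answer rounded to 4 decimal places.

Answer: 53.4851

Derivation:
Initial: x=-10.0000 theta=0.0000
After 1 (propagate distance d=40): x=-10.0000 theta=0.0000
After 2 (thin lens f=22): x=-10.0000 theta=5/11 (≈0.4545)
After 3 (propagate distance d=5): x=-85/11 (≈-7.7273) theta=5/11 (≈0.4545)
After 4 (thin lens f=22): x=-85/11 (≈-7.7273) theta=195/242 (≈0.8058)
After 5 (propagate distance d=19): x=1835/242 (≈7.5826) theta=195/242 (≈0.8058)
After 6 (thin lens f=50): x=1835/242 (≈7.5826) theta=1583/2420 (≈0.6541)
After 7 (propagate distance d=38): x=19626/605 (≈32.4397) theta=1583/2420 (≈0.6541)
After 8 (curved mirror R=-59): x=19626/605 (≈32.4397) theta=50081/28556 (≈1.7538)
After 9 (propagate distance d=12 (to screen)): x=173559/3245 (≈53.4851) theta=50081/28556 (≈1.7538)
Rounded to 4 decimal places: x = 53.4851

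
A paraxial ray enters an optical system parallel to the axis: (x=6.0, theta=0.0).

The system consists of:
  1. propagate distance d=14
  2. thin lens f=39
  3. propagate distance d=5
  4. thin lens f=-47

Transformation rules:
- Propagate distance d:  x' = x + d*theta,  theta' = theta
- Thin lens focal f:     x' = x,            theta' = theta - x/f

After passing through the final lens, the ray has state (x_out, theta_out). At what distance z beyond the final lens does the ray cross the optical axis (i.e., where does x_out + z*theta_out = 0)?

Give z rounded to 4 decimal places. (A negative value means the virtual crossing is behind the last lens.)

Answer: 122.9231

Derivation:
Initial: x=6.0000 theta=0.0000
After 1 (propagate distance d=14): x=6.0000 theta=0.0000
After 2 (thin lens f=39): x=6.0000 theta=-2/13 (≈-0.1538)
After 3 (propagate distance d=5): x=68/13 (≈5.2308) theta=-2/13 (≈-0.1538)
After 4 (thin lens f=-47): x=68/13 (≈5.2308) theta=-2/47 (≈-0.0426)
z_focus = -x_out/theta_out = -(68/13)/(-2/47) = 1598/13 ≈ 122.9231
Rounded to 4 decimal places: z = 122.9231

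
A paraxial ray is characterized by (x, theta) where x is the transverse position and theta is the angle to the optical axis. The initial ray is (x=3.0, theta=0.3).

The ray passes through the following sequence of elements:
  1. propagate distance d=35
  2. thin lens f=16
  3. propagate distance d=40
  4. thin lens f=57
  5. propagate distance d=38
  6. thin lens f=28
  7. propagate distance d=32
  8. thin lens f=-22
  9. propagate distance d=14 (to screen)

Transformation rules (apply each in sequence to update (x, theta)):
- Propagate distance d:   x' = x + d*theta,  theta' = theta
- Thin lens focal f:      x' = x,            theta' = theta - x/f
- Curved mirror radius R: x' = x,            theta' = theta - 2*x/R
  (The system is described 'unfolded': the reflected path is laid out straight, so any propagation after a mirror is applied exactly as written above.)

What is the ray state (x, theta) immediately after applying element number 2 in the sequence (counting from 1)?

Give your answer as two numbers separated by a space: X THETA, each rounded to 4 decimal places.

Answer: 13.5000 -0.5438

Derivation:
Initial: x=3.0000 theta=0.3000
After 1 (propagate distance d=35): x=13.5000 theta=0.3000
After 2 (thin lens f=16): x=13.5000 theta=-87/160 (≈-0.5438)
Rounded to 4 decimal places: x = 13.5000, theta = -0.5438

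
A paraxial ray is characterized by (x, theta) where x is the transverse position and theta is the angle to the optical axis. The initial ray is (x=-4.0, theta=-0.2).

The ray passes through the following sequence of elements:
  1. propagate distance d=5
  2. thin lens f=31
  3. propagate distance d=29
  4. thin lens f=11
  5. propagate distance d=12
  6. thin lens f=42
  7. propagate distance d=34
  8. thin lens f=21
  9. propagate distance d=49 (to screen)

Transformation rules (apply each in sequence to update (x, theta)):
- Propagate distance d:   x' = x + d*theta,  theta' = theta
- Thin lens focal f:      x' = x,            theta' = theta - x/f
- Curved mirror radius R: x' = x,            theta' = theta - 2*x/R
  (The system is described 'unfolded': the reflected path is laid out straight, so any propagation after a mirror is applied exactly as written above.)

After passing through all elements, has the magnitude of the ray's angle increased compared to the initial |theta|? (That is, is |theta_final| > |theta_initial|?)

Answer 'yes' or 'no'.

Initial: x=-4.0000 theta=-0.2000
After 1 (propagate distance d=5): x=-5.0000 theta=-0.2000
After 2 (thin lens f=31): x=-5.0000 theta=-6/155 (≈-0.0387)
After 3 (propagate distance d=29): x=-949/155 (≈-6.1226) theta=-6/155 (≈-0.0387)
After 4 (thin lens f=11): x=-949/155 (≈-6.1226) theta=883/1705 (≈0.5179)
After 5 (propagate distance d=12): x=157/1705 (≈0.0921) theta=883/1705 (≈0.5179)
After 6 (thin lens f=42): x=157/1705 (≈0.0921) theta=36929/71610 (≈0.5157)
After 7 (propagate distance d=34): x=126218/7161 (≈17.6258) theta=36929/71610 (≈0.5157)
After 8 (thin lens f=21): x=126218/7161 (≈17.6258) theta=-486671/1503810 (≈-0.3236)
After 9 (propagate distance d=49 (to screen)): x=12253/6930 (≈1.7681) theta=-486671/1503810 (≈-0.3236)
|theta_initial|=0.2000 |theta_final|=486671/1503810 (≈0.3236) -> increased

Answer: yes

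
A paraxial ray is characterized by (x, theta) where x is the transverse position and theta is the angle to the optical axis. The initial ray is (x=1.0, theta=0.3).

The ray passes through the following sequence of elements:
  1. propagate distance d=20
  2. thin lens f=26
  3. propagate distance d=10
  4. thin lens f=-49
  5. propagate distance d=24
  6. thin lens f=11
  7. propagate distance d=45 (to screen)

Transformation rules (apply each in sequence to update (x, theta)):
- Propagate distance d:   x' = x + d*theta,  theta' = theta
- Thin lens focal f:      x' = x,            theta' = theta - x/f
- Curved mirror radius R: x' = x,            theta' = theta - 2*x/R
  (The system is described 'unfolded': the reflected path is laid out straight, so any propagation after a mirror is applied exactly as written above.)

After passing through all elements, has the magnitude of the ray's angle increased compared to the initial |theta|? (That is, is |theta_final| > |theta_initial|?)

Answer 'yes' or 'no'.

Answer: yes

Derivation:
Initial: x=1.0000 theta=0.3000
After 1 (propagate distance d=20): x=7.0000 theta=0.3000
After 2 (thin lens f=26): x=7.0000 theta=2/65 (≈0.0308)
After 3 (propagate distance d=10): x=95/13 (≈7.3077) theta=2/65 (≈0.0308)
After 4 (thin lens f=-49): x=95/13 (≈7.3077) theta=573/3185 (≈0.1799)
After 5 (propagate distance d=24): x=37027/3185 (≈11.6254) theta=573/3185 (≈0.1799)
After 6 (thin lens f=11): x=37027/3185 (≈11.6254) theta=-30724/35035 (≈-0.8770)
After 7 (propagate distance d=45 (to screen)): x=-975283/35035 (≈-27.8374) theta=-30724/35035 (≈-0.8770)
|theta_initial|=0.3000 |theta_final|=30724/35035 (≈0.8770) -> increased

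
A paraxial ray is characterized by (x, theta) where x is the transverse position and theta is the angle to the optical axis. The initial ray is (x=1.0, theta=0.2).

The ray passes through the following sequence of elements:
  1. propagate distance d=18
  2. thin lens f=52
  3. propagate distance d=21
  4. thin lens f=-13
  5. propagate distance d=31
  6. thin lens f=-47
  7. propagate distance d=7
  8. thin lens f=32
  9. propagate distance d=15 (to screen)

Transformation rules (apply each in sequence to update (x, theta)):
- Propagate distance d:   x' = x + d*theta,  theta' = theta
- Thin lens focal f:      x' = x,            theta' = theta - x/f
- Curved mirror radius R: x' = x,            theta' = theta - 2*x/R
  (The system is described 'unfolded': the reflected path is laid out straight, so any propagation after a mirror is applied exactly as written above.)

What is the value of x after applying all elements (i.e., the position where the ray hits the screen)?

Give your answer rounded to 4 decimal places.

Initial: x=1.0000 theta=0.2000
After 1 (propagate distance d=18): x=4.6000 theta=0.2000
After 2 (thin lens f=52): x=4.6000 theta=29/260 (≈0.1115)
After 3 (propagate distance d=21): x=361/52 (≈6.9423) theta=29/260 (≈0.1115)
After 4 (thin lens f=-13): x=361/52 (≈6.9423) theta=1091/1690 (≈0.6456)
After 5 (propagate distance d=31): x=91107/3380 (≈26.9547) theta=1091/1690 (≈0.6456)
After 6 (thin lens f=-47): x=91107/3380 (≈26.9547) theta=14897/12220 (≈1.2191)
After 7 (propagate distance d=7): x=1409414/39715 (≈35.4882) theta=14897/12220 (≈1.2191)
After 8 (thin lens f=32): x=1409414/39715 (≈35.4882) theta=69937/635440 (≈0.1101)
After 9 (propagate distance d=15 (to screen)): x=23599679/635440 (≈37.1391) theta=69937/635440 (≈0.1101)
Rounded to 4 decimal places: x = 37.1391

Answer: 37.1391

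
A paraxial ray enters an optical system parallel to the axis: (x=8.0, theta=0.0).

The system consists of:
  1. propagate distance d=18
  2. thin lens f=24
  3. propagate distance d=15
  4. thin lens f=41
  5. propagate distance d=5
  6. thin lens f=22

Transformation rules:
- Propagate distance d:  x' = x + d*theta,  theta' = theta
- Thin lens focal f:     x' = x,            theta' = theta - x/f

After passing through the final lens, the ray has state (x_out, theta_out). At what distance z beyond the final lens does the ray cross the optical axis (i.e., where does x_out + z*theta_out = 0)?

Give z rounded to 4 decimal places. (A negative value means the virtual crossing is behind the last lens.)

Answer: 2.1477

Derivation:
Initial: x=8.0000 theta=0.0000
After 1 (propagate distance d=18): x=8.0000 theta=0.0000
After 2 (thin lens f=24): x=8.0000 theta=-1/3 (≈-0.3333)
After 3 (propagate distance d=15): x=3.0000 theta=-1/3 (≈-0.3333)
After 4 (thin lens f=41): x=3.0000 theta=-50/123 (≈-0.4065)
After 5 (propagate distance d=5): x=119/123 (≈0.9675) theta=-50/123 (≈-0.4065)
After 6 (thin lens f=22): x=119/123 (≈0.9675) theta=-1219/2706 (≈-0.4505)
z_focus = -x_out/theta_out = -(119/123)/(-1219/2706) = 2618/1219 ≈ 2.1477
Rounded to 4 decimal places: z = 2.1477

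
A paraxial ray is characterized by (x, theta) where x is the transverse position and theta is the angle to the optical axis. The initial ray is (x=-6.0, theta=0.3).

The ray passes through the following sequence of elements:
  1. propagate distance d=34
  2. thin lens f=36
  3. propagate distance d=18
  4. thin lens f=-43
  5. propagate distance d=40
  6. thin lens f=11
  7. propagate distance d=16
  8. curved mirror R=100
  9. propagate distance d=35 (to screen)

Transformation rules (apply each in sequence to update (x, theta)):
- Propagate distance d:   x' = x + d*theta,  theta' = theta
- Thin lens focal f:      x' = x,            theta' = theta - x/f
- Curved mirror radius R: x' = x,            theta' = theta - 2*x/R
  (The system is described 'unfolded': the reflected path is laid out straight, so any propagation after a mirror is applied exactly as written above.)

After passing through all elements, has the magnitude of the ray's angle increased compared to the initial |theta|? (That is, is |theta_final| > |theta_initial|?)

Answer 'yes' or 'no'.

Answer: yes

Derivation:
Initial: x=-6.0000 theta=0.3000
After 1 (propagate distance d=34): x=4.2000 theta=0.3000
After 2 (thin lens f=36): x=4.2000 theta=11/60 (≈0.1833)
After 3 (propagate distance d=18): x=7.5000 theta=11/60 (≈0.1833)
After 4 (thin lens f=-43): x=7.5000 theta=923/2580 (≈0.3578)
After 5 (propagate distance d=40): x=5627/258 (≈21.8101) theta=923/2580 (≈0.3578)
After 6 (thin lens f=11): x=5627/258 (≈21.8101) theta=-46117/28380 (≈-1.6250)
After 7 (propagate distance d=16): x=-19817/4730 (≈-4.1896) theta=-46117/28380 (≈-1.6250)
After 8 (curved mirror R=100): x=-19817/4730 (≈-4.1896) theta=-546737/354750 (≈-1.5412)
After 9 (propagate distance d=35 (to screen)): x=-2062207/35475 (≈-58.1313) theta=-546737/354750 (≈-1.5412)
|theta_initial|=0.3000 |theta_final|=546737/354750 (≈1.5412) -> increased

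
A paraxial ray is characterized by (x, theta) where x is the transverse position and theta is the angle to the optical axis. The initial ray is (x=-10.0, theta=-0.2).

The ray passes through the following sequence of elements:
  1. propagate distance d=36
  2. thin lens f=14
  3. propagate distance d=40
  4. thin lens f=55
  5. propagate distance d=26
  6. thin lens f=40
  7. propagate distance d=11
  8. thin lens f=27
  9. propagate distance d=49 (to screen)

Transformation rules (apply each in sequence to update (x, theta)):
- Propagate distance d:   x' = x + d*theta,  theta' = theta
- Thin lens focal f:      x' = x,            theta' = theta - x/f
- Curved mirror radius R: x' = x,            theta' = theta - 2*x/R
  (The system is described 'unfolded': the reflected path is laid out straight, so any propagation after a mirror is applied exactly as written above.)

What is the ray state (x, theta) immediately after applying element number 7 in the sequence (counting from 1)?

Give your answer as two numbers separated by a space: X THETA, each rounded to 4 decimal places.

Answer: 35.0670 -0.3909

Derivation:
Initial: x=-10.0000 theta=-0.2000
After 1 (propagate distance d=36): x=-17.2000 theta=-0.2000
After 2 (thin lens f=14): x=-17.2000 theta=36/35 (≈1.0286)
After 3 (propagate distance d=40): x=838/35 (≈23.9429) theta=36/35 (≈1.0286)
After 4 (thin lens f=55): x=838/35 (≈23.9429) theta=1142/1925 (≈0.5932)
After 5 (propagate distance d=26): x=10826/275 (≈39.3673) theta=1142/1925 (≈0.5932)
After 6 (thin lens f=40): x=10826/275 (≈39.3673) theta=-15051/38500 (≈-0.3909)
After 7 (propagate distance d=11): x=1350079/38500 (≈35.0670) theta=-15051/38500 (≈-0.3909)
Rounded to 4 decimal places: x = 35.0670, theta = -0.3909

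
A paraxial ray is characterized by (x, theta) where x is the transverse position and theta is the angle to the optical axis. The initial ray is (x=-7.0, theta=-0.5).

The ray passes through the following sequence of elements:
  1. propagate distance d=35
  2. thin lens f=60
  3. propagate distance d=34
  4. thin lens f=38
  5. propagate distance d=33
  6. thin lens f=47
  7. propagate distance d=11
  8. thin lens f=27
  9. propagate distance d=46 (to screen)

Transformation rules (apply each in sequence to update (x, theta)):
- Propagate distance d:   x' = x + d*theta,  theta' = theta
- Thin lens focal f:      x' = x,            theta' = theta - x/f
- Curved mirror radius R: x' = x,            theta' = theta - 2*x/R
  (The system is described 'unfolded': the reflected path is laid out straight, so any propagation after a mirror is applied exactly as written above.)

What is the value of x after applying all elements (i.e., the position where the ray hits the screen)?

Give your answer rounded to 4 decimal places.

Answer: 34.4042

Derivation:
Initial: x=-7.0000 theta=-0.5000
After 1 (propagate distance d=35): x=-24.5000 theta=-0.5000
After 2 (thin lens f=60): x=-24.5000 theta=-11/120 (≈-0.0917)
After 3 (propagate distance d=34): x=-1657/60 (≈-27.6167) theta=-11/120 (≈-0.0917)
After 4 (thin lens f=38): x=-1657/60 (≈-27.6167) theta=181/285 (≈0.6351)
After 5 (propagate distance d=33): x=-7591/1140 (≈-6.6588) theta=181/285 (≈0.6351)
After 6 (thin lens f=47): x=-7591/1140 (≈-6.6588) theta=13873/17860 (≈0.7768)
After 7 (propagate distance d=11): x=25258/13395 (≈1.8856) theta=13873/17860 (≈0.7768)
After 8 (thin lens f=27): x=25258/13395 (≈1.8856) theta=1022681/1446660 (≈0.7069)
After 9 (propagate distance d=46 (to screen)): x=4977119/144666 (≈34.4042) theta=1022681/1446660 (≈0.7069)
Rounded to 4 decimal places: x = 34.4042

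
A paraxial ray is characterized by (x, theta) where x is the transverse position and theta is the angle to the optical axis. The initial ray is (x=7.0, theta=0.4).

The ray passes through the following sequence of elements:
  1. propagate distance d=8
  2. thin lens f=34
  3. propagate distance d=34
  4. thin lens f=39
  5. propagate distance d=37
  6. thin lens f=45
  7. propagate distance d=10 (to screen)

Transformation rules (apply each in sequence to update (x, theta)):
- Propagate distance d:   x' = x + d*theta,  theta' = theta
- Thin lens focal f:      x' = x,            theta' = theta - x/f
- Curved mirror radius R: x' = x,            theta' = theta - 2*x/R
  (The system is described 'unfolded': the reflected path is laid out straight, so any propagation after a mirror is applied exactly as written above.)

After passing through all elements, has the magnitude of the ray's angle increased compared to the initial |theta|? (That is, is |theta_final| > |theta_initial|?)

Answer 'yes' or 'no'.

Initial: x=7.0000 theta=0.4000
After 1 (propagate distance d=8): x=10.2000 theta=0.4000
After 2 (thin lens f=34): x=10.2000 theta=0.1000
After 3 (propagate distance d=34): x=13.6000 theta=0.1000
After 4 (thin lens f=39): x=13.6000 theta=-97/390 (≈-0.2487)
After 5 (propagate distance d=37): x=343/78 (≈4.3974) theta=-97/390 (≈-0.2487)
After 6 (thin lens f=45): x=343/78 (≈4.3974) theta=-608/1755 (≈-0.3464)
After 7 (propagate distance d=10 (to screen)): x=655/702 (≈0.9330) theta=-608/1755 (≈-0.3464)
|theta_initial|=0.4000 |theta_final|=608/1755 (≈0.3464) -> not increased

Answer: no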